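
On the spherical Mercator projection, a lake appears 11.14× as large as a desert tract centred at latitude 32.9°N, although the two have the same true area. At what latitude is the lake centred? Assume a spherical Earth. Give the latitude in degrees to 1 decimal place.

75.4°

On Mercator, (apparent₁)/(apparent₂) = sec²φ₁ / sec²φ₂ when true areas are equal.
cos²φ₂ / cos²φ₁ = 11.14  ⇒  cos φ₁ = cos 32.9° / √11.14 = 0.8396/3.338 = 0.2516.
φ₁ = arccos(0.2516) ≈ 75.4°.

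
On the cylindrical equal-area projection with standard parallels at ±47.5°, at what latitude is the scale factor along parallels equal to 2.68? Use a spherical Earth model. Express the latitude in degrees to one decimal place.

A cylindrical equal-area projection with standard parallel φ₀ has meridian scale h = cos φ / cos φ₀ and parallel scale k = cos φ₀ / cos φ (so areas are preserved, h·k = 1).
k = cos φ₀ / cos φ = 2.68  ⇒  cos φ = cos 47.5° / 2.68 = 0.2521.
φ = arccos(0.2521) ≈ 75.4°.

75.4°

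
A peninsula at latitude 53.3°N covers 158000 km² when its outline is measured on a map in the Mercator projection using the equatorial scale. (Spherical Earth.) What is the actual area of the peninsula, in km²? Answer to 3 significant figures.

The Mercator projection is conformal; its linear scale factor is the same in every direction and equals sec φ = 1/cos φ.
Areal scale = k² = sec²φ = 1/cos²(53.3°) = 1/0.5976² = 2.800.
True area = apparent / (areal scale) = 158000 / 2.800 ≈ 56400 km².

56400 km²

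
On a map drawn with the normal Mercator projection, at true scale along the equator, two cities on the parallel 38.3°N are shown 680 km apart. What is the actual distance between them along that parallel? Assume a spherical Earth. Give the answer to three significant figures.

534 km

For Mercator, h = k = sec φ (a conformal cylindrical projection has a single point scale, 1/cos φ).
Along the parallel at 38.3°, map distances are exaggerated by k = sec 38.3° = 1.274.
True distance = 680 / 1.274 = 680 × cos 38.3° ≈ 534 km.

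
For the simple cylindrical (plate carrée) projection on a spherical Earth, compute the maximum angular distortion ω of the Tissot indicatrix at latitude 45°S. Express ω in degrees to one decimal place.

19.8°

For the equirectangular projection with φ₀ = 0 (plate carrée), h = 1 along meridians and k = sec φ along parallels.
At 45°: h = 1.000, k = 1.414; principal scales a = 1.414, b = 1.000.
sin(ω/2) = (a − b)/(a + b) = 0.4142/2.414 = 0.1716, so ω = 2 arcsin(0.1716) ≈ 19.8°.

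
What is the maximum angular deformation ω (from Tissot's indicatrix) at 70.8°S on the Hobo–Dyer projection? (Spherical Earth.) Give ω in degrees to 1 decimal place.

89.9°

Hobo–Dyer is a cylindrical equal-area projection with standard parallels at ±37.5°. For cylindrical equal-area with standard parallel φ₀, h = cos φ / cos φ₀ and k = cos φ₀ / cos φ, so h·k = 1.
At 70.8°: h = 0.4145, k = 2.412; principal scales a = 2.412, b = 0.4145.
sin(ω/2) = (a − b)/(a + b) = 1.998/2.827 = 0.7067, so ω = 2 arcsin(0.7067) ≈ 89.9°.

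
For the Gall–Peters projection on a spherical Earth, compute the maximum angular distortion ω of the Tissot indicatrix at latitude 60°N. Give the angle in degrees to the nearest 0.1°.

38.9°

Gall–Peters is a cylindrical equal-area projection with standard parallels at ±45°. For cylindrical equal-area with standard parallel φ₀, h = cos φ / cos φ₀ and k = cos φ₀ / cos φ, so h·k = 1.
At 60°: h = 0.7071, k = 1.414; principal scales a = 1.414, b = 0.7071.
sin(ω/2) = (a − b)/(a + b) = 0.7071/2.121 = 0.3333, so ω = 2 arcsin(0.3333) ≈ 38.9°.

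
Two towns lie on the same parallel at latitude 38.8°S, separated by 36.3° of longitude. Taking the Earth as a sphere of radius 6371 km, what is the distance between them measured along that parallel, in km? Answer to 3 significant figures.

3150 km

Arc length along a parallel = R cos φ · Δλ (with Δλ in radians).
= 6371 × cos 38.8° × (36.3° × π/180) = 6371 × 0.7793 × 0.6336 ≈ 3150 km.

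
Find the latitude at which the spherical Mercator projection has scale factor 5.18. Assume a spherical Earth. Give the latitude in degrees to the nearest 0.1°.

Mercator scale is k = sec φ = 1/cos φ.
1/cos φ = 5.18  ⇒  cos φ = 0.1931  ⇒  φ = arccos(0.1931) ≈ 78.9°.

78.9°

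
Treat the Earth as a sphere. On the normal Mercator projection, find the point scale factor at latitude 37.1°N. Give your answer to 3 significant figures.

Mercator is conformal, so the point scale is isotropic: h = k = sec φ = 1/cos φ.
k = 1/cos 37.1° = 1/0.7976 = 1.254.

1.25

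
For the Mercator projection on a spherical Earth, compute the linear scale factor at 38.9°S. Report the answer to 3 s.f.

The Mercator projection is conformal; its linear scale factor is the same in every direction and equals sec φ = 1/cos φ.
k = 1/cos 38.9° = 1/0.7782 = 1.285.

1.28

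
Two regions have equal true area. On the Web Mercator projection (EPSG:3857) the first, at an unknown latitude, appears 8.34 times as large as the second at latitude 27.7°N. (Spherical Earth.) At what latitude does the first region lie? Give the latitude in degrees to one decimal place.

72.1°

Mercator areal scale is sec²φ, so apparent-area ratio = sec²φ₁ / sec²φ₂ = cos²φ₂ / cos²φ₁.
cos²φ₂ / cos²φ₁ = 8.34  ⇒  cos φ₁ = cos 27.7° / √8.34 = 0.8854/2.888 = 0.3066.
φ₁ = arccos(0.3066) ≈ 72.1°.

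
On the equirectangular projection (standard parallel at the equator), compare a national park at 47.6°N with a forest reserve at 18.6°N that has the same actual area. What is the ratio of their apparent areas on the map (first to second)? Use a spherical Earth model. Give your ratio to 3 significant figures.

1.41

For the equirectangular projection with φ₀ = 0 (plate carrée), h = 1 along meridians and k = sec φ along parallels.
Areal scale at 47.6°: h·k = 1.000 × 1.483 = 1.483.
Areal scale at 18.6°: h·k = 1.000 × 1.055 = 1.055.
Ratio = 1.483/1.055 ≈ 1.41.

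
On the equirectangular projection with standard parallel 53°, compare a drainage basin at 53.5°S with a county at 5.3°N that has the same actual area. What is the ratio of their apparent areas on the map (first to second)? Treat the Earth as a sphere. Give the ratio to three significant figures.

In the equirectangular projection with standard parallel φ₀ = 53° (x = Rλ cos φ₀, y = Rφ), meridians are true-scale (h = 1) and the parallel scale is k = cos φ₀ / cos φ.
Areal scale at 53.5°: h·k = 1.000 × 1.012 = 1.012.
Areal scale at 5.3°: h·k = 1.000 × 0.6044 = 0.6044.
Ratio = 1.012/0.6044 ≈ 1.67.

1.67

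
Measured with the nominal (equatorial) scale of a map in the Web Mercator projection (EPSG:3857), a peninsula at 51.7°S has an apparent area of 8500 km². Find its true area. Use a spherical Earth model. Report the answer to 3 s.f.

3270 km²

For Mercator, h = k = sec φ (a conformal cylindrical projection has a single point scale, 1/cos φ).
Areal scale = k² = sec²φ = 1/cos²(51.7°) = 1/0.6198² = 2.603.
True area = apparent / (areal scale) = 8500 / 2.603 ≈ 3270 km².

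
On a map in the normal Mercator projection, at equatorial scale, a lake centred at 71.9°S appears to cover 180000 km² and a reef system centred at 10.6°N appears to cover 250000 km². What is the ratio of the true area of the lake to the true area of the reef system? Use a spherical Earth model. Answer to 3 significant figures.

Mercator's areal exaggeration is sec²φ; hence true area = (apparent area) · cos²φ.
True area of lake: 180000 × cos²(71.9°) = 180000 × 0.09652 = 17370 km².
True area of reef system: 250000 × cos²(10.6°) = 250000 × 0.9662 = 241500 km².
Ratio = 17370 / 241500 ≈ 0.0719.

0.0719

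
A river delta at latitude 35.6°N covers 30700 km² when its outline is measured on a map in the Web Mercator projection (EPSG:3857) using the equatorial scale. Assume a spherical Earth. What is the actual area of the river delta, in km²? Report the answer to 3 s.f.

20300 km²

For Mercator, h = k = sec φ (a conformal cylindrical projection has a single point scale, 1/cos φ).
Areal scale = k² = sec²φ = 1/cos²(35.6°) = 1/0.8131² = 1.513.
True area = apparent / (areal scale) = 30700 / 1.513 ≈ 20300 km².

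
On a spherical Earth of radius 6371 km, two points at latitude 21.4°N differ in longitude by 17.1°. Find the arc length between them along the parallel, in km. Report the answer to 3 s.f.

Arc length along a parallel = R cos φ · Δλ (with Δλ in radians).
= 6371 × cos 21.4° × (17.1° × π/180) = 6371 × 0.9311 × 0.2985 ≈ 1770 km.

1770 km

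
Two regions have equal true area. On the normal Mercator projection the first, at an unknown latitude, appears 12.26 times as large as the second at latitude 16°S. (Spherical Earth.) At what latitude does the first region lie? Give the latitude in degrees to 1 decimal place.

Mercator areal scale is sec²φ, so apparent-area ratio = sec²φ₁ / sec²φ₂ = cos²φ₂ / cos²φ₁.
cos²φ₂ / cos²φ₁ = 12.26  ⇒  cos φ₁ = cos 16° / √12.26 = 0.9613/3.501 = 0.2745.
φ₁ = arccos(0.2745) ≈ 74.1°.

74.1°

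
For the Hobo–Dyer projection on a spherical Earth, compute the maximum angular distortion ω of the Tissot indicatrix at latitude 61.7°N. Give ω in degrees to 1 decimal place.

56.6°

The Hobo–Dyer projection is cylindrical equal-area with φ₀ = 37.5°. A cylindrical equal-area projection with standard parallel φ₀ has meridian scale h = cos φ / cos φ₀ and parallel scale k = cos φ₀ / cos φ (so areas are preserved, h·k = 1).
At 61.7°: h = 0.5976, k = 1.673; principal scales a = 1.673, b = 0.5976.
sin(ω/2) = (a − b)/(a + b) = 1.076/2.271 = 0.4737, so ω = 2 arcsin(0.4737) ≈ 56.6°.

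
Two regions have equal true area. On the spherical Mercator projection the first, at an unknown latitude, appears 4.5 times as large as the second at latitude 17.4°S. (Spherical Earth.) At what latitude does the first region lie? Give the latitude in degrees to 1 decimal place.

63.3°

For equal true areas on Mercator, apparent areas scale as sec²φ, so the ratio is cos²φ₂ / cos²φ₁.
cos²φ₂ / cos²φ₁ = 4.5  ⇒  cos φ₁ = cos 17.4° / √4.5 = 0.9542/2.121 = 0.4498.
φ₁ = arccos(0.4498) ≈ 63.3°.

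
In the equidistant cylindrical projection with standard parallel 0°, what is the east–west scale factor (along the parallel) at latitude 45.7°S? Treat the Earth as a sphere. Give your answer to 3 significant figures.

For the equirectangular projection with φ₀ = 0 (plate carrée), h = 1 along meridians and k = sec φ along parallels.
k = 1/cos 45.7° = 1/0.6984 = 1.432.

1.43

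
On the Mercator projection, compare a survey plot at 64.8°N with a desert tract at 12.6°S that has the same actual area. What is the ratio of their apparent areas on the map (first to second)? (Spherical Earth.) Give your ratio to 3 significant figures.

5.25

Mercator areal scale is sec²φ.
At 64.8°: sec²(64.8°) = 1/0.4258² = 5.516.
At 12.6°: sec²(12.6°) = 1/0.9759² = 1.050.
Ratio = 5.516/1.050 = cos²(12.6°)/cos²(64.8°) ≈ 5.25.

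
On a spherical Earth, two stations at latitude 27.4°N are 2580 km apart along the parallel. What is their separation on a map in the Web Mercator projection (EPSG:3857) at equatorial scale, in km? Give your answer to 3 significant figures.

The Mercator projection is conformal; its linear scale factor is the same in every direction and equals sec φ = 1/cos φ.
Along the parallel, k = sec 27.4° = 1/0.8878 = 1.126.
Map distance = 2580 × 1.126 ≈ 2910 km.

2910 km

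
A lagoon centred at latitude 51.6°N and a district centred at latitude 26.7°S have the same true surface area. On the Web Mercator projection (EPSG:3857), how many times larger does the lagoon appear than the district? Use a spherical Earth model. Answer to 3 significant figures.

2.07

Mercator areal scale is sec²φ.
At 51.6°: sec²(51.6°) = 1/0.6211² = 2.592.
At 26.7°: sec²(26.7°) = 1/0.8934² = 1.253.
Ratio = 2.592/1.253 = cos²(26.7°)/cos²(51.6°) ≈ 2.07.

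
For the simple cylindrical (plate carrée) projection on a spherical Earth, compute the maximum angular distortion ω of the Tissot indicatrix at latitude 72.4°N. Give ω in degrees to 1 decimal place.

Plate carrée maps x = Rλ, y = Rφ. The meridian scale is h = 1 and the parallel scale is k = 1/cos φ = sec φ.
At 72.4°: h = 1.000, k = 3.307; principal scales a = 3.307, b = 1.000.
sin(ω/2) = (a − b)/(a + b) = 2.307/4.307 = 0.5357, so ω = 2 arcsin(0.5357) ≈ 64.8°.

64.8°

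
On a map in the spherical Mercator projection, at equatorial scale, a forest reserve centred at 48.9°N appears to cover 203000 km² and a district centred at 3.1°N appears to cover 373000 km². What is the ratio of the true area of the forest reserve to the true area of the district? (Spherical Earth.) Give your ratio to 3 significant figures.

0.236

Mercator's areal exaggeration is sec²φ; hence true area = (apparent area) · cos²φ.
True area of forest reserve: 203000 × cos²(48.9°) = 203000 × 0.4321 = 87720 km².
True area of district: 373000 × cos²(3.1°) = 373000 × 0.9971 = 371900 km².
Ratio = 87720 / 371900 ≈ 0.236.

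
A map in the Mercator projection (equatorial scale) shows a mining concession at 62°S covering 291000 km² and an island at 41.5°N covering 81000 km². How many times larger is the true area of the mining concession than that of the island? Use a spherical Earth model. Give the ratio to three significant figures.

1.41

On Mercator the areal scale is sec²φ, so true area = apparent × cos²φ.
True area of mining concession: 291000 × cos²(62°) = 291000 × 0.2204 = 64140 km².
True area of island: 81000 × cos²(41.5°) = 81000 × 0.5609 = 45440 km².
Ratio = 64140 / 45440 ≈ 1.41.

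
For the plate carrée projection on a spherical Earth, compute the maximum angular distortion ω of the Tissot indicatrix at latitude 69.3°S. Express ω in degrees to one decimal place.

In the plate carrée (x = Rλ, y = Rφ), meridians are true-scale (h = 1) and parallels are stretched by k = sec φ.
At 69.3°: h = 1.000, k = 2.829; principal scales a = 2.829, b = 1.000.
sin(ω/2) = (a − b)/(a + b) = 1.829/3.829 = 0.4777, so ω = 2 arcsin(0.4777) ≈ 57.1°.

57.1°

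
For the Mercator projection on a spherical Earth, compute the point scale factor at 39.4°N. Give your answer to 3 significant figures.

For Mercator, h = k = sec φ (a conformal cylindrical projection has a single point scale, 1/cos φ).
k = 1/cos 39.4° = 1/0.7727 = 1.294.

1.29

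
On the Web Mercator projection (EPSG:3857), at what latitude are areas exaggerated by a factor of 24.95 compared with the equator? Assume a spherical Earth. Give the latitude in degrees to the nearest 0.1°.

78.5°

Mercator areal scale is sec²φ.
sec²φ = 24.95  ⇒  cos²φ = 0.04008  ⇒  cos φ = 0.2002.
φ = arccos(0.2002) ≈ 78.5°.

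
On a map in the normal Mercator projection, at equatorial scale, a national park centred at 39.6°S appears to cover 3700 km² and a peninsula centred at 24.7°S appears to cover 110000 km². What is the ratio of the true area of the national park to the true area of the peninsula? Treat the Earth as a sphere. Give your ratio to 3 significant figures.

On Mercator the areal scale is sec²φ, so true area = apparent × cos²φ.
True area of national park: 3700 × cos²(39.6°) = 3700 × 0.5937 = 2197 km².
True area of peninsula: 110000 × cos²(24.7°) = 110000 × 0.8254 = 90790 km².
Ratio = 2197 / 90790 ≈ 0.0242.

0.0242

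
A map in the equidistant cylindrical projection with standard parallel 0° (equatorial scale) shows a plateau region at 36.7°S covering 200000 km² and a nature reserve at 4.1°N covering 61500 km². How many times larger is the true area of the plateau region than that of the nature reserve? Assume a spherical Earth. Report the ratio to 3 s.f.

On the plate carrée, areal scale = h·k = 1 × sec φ, so true area = apparent × cos φ.
True area of plateau region: 200000 × cos(36.7°) = 200000 × 0.8018 = 160400 km².
True area of nature reserve: 61500 × cos(4.1°) = 61500 × 0.9974 = 61340 km².
Ratio = 160400 / 61340 ≈ 2.61.

2.61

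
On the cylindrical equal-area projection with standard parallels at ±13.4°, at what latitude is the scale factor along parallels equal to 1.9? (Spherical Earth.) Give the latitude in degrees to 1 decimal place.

A cylindrical equal-area projection with standard parallel φ₀ has meridian scale h = cos φ / cos φ₀ and parallel scale k = cos φ₀ / cos φ (so areas are preserved, h·k = 1).
k = cos φ₀ / cos φ = 1.9  ⇒  cos φ = cos 13.4° / 1.9 = 0.5120.
φ = arccos(0.5120) ≈ 59.2°.

59.2°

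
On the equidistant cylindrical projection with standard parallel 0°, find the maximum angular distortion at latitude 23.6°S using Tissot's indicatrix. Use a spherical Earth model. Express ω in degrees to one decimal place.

In the plate carrée (x = Rλ, y = Rφ), meridians are true-scale (h = 1) and parallels are stretched by k = sec φ.
At 23.6°: h = 1.000, k = 1.091; principal scales a = 1.091, b = 1.000.
sin(ω/2) = (a − b)/(a + b) = 0.09127/2.091 = 0.04364, so ω = 2 arcsin(0.04364) ≈ 5.0°.

5.0°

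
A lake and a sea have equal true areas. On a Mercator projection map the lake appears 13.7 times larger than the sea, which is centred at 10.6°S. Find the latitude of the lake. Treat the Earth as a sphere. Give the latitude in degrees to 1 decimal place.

74.6°

Mercator areal scale is sec²φ, so apparent-area ratio = sec²φ₁ / sec²φ₂ = cos²φ₂ / cos²φ₁.
cos²φ₂ / cos²φ₁ = 13.7  ⇒  cos φ₁ = cos 10.6° / √13.7 = 0.9829/3.701 = 0.2656.
φ₁ = arccos(0.2656) ≈ 74.6°.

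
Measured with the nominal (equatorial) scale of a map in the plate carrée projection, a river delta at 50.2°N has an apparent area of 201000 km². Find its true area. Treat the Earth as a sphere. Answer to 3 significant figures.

Plate carrée maps x = Rλ, y = Rφ. The meridian scale is h = 1 and the parallel scale is k = 1/cos φ = sec φ.
Areal scale = h·k = 1 × sec φ; at 50.2°, h = 1.000, k = 1.562, so h·k = 1.562.
True area = apparent / (areal scale) = 201000 / 1.562 ≈ 129000 km².

129000 km²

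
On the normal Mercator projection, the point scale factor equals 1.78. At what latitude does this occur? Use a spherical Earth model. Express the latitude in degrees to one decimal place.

Mercator scale is k = sec φ = 1/cos φ.
1/cos φ = 1.78  ⇒  cos φ = 0.5618  ⇒  φ = arccos(0.5618) ≈ 55.8°.

55.8°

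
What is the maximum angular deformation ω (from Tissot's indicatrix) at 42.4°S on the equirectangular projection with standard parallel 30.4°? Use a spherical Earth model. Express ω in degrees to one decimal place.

The equidistant cylindrical projection with φ₀ = 30.4° has h = 1 (meridians true) and k = cos φ₀ / cos φ along parallels.
At 42.4°: h = 1.000, k = 1.168; principal scales a = 1.168, b = 1.000.
sin(ω/2) = (a − b)/(a + b) = 0.1680/2.168 = 0.07749, so ω = 2 arcsin(0.07749) ≈ 8.9°.

8.9°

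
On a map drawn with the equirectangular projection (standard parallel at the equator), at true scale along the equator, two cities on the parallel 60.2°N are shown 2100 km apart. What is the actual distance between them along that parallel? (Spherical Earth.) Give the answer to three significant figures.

In the plate carrée (x = Rλ, y = Rφ), meridians are true-scale (h = 1) and parallels are stretched by k = sec φ.
Along the parallel at 60.2°, map distances are exaggerated by k = sec 60.2° = 2.012.
True distance = 2100 / 2.012 = 2100 × cos 60.2° ≈ 1040 km.

1040 km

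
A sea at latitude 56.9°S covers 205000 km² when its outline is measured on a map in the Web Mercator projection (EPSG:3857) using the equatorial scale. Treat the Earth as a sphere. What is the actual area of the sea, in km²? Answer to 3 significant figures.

61100 km²

Mercator is conformal, so the point scale is isotropic: h = k = sec φ = 1/cos φ.
Areal scale = k² = sec²φ = 1/cos²(56.9°) = 1/0.5461² = 3.353.
True area = apparent / (areal scale) = 205000 / 3.353 ≈ 61100 km².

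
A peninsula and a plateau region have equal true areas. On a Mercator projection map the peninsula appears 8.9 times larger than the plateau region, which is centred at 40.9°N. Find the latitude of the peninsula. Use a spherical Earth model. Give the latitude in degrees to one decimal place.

75.3°

Mercator areal scale is sec²φ, so apparent-area ratio = sec²φ₁ / sec²φ₂ = cos²φ₂ / cos²φ₁.
cos²φ₂ / cos²φ₁ = 8.9  ⇒  cos φ₁ = cos 40.9° / √8.9 = 0.7559/2.983 = 0.2534.
φ₁ = arccos(0.2534) ≈ 75.3°.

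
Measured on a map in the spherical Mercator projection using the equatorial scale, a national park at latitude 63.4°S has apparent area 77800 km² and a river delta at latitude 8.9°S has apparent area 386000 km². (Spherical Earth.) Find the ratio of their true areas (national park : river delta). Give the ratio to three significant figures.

Mercator's areal exaggeration is sec²φ; hence true area = (apparent area) · cos²φ.
True area of national park: 77800 × cos²(63.4°) = 77800 × 0.2005 = 15600 km².
True area of river delta: 386000 × cos²(8.9°) = 386000 × 0.9761 = 376800 km².
Ratio = 15600 / 376800 ≈ 0.0414.

0.0414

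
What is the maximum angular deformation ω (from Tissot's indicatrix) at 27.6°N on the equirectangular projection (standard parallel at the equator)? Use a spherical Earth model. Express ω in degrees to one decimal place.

6.9°

In the plate carrée (x = Rλ, y = Rφ), meridians are true-scale (h = 1) and parallels are stretched by k = sec φ.
At 27.6°: h = 1.000, k = 1.128; principal scales a = 1.128, b = 1.000.
sin(ω/2) = (a − b)/(a + b) = 0.1284/2.128 = 0.06033, so ω = 2 arcsin(0.06033) ≈ 6.9°.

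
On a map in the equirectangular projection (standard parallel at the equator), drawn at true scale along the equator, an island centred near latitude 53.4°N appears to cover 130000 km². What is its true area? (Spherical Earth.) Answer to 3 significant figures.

In the plate carrée (x = Rλ, y = Rφ), meridians are true-scale (h = 1) and parallels are stretched by k = sec φ.
Areal scale = h·k = 1 × sec φ; at 53.4°, h = 1.000, k = 1.677, so h·k = 1.677.
True area = apparent / (areal scale) = 130000 / 1.677 ≈ 77500 km².

77500 km²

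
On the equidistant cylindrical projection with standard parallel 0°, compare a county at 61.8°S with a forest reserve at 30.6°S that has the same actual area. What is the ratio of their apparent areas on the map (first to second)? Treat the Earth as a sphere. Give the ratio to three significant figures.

For the equirectangular projection with φ₀ = 0 (plate carrée), h = 1 along meridians and k = sec φ along parallels.
Areal scale at 61.8°: h·k = 1.000 × 2.116 = 2.116.
Areal scale at 30.6°: h·k = 1.000 × 1.162 = 1.162.
Ratio = 2.116/1.162 ≈ 1.82.

1.82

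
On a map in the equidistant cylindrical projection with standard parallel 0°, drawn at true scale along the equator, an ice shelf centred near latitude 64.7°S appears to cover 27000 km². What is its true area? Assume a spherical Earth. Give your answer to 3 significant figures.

For the equirectangular projection with φ₀ = 0 (plate carrée), h = 1 along meridians and k = sec φ along parallels.
Areal scale = h·k = 1 × sec φ; at 64.7°, h = 1.000, k = 2.340, so h·k = 2.340.
True area = apparent / (areal scale) = 27000 / 2.340 ≈ 11500 km².

11500 km²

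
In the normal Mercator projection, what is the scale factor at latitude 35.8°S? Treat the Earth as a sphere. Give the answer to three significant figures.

1.23

Mercator is conformal, so the point scale is isotropic: h = k = sec φ = 1/cos φ.
k = 1/cos 35.8° = 1/0.8111 = 1.233.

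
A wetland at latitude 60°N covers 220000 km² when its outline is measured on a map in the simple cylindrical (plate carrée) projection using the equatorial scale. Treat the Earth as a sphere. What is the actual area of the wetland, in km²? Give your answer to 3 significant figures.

110000 km²

Plate carrée maps x = Rλ, y = Rφ. The meridian scale is h = 1 and the parallel scale is k = 1/cos φ = sec φ.
Areal scale = h·k = 1 × sec φ; at 60°, h = 1.000, k = 2.000, so h·k = 2.000.
True area = apparent / (areal scale) = 220000 / 2.000 ≈ 110000 km².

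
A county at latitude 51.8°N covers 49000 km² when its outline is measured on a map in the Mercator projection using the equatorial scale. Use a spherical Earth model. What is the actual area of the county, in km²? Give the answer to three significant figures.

18700 km²

For Mercator, h = k = sec φ (a conformal cylindrical projection has a single point scale, 1/cos φ).
Areal scale = k² = sec²φ = 1/cos²(51.8°) = 1/0.6184² = 2.615.
True area = apparent / (areal scale) = 49000 / 2.615 ≈ 18700 km².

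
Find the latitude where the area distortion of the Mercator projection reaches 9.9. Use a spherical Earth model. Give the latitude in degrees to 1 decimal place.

71.5°

Mercator areal scale is sec²φ.
sec²φ = 9.9  ⇒  cos²φ = 0.1010  ⇒  cos φ = 0.3178.
φ = arccos(0.3178) ≈ 71.5°.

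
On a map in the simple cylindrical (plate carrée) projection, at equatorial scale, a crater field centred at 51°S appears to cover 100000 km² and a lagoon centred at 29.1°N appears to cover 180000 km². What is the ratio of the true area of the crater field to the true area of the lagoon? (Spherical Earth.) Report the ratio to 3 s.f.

0.400

On the plate carrée, areal scale = h·k = 1 × sec φ, so true area = apparent × cos φ.
True area of crater field: 100000 × cos(51°) = 100000 × 0.6293 = 62930 km².
True area of lagoon: 180000 × cos(29.1°) = 180000 × 0.8738 = 157300 km².
Ratio = 62930 / 157300 ≈ 0.400.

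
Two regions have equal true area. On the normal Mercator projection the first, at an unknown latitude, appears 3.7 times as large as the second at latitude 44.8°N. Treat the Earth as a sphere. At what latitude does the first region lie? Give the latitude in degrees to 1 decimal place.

68.4°

For equal true areas on Mercator, apparent areas scale as sec²φ, so the ratio is cos²φ₂ / cos²φ₁.
cos²φ₂ / cos²φ₁ = 3.7  ⇒  cos φ₁ = cos 44.8° / √3.7 = 0.7096/1.924 = 0.3689.
φ₁ = arccos(0.3689) ≈ 68.4°.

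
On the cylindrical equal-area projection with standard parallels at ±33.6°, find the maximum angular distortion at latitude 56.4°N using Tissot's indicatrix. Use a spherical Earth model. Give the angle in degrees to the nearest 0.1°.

A cylindrical equal-area projection with standard parallel φ₀ has meridian scale h = cos φ / cos φ₀ and parallel scale k = cos φ₀ / cos φ (so areas are preserved, h·k = 1).
At 56.4°: h = 0.6644, k = 1.505; principal scales a = 1.505, b = 0.6644.
sin(ω/2) = (a − b)/(a + b) = 0.8407/2.170 = 0.3875, so ω = 2 arcsin(0.3875) ≈ 45.6°.

45.6°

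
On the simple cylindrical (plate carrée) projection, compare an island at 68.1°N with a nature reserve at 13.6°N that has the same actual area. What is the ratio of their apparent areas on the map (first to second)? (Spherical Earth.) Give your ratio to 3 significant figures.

2.61

In the plate carrée (x = Rλ, y = Rφ), meridians are true-scale (h = 1) and parallels are stretched by k = sec φ.
Areal scale at 68.1°: h·k = 1.000 × 2.681 = 2.681.
Areal scale at 13.6°: h·k = 1.000 × 1.029 = 1.029.
Ratio = 2.681/1.029 ≈ 2.61.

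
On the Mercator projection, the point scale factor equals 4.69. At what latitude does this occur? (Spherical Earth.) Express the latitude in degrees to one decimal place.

Mercator scale is k = sec φ = 1/cos φ.
1/cos φ = 4.69  ⇒  cos φ = 0.2132  ⇒  φ = arccos(0.2132) ≈ 77.7°.

77.7°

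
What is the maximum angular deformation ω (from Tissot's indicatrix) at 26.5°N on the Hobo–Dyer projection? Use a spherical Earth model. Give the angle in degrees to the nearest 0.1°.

13.8°

Hobo–Dyer is a cylindrical equal-area projection with standard parallels at ±37.5°. Cylindrical equal-area (φ₀ = 37.5°): h = cos φ / cos 37.5° along meridians, k = cos 37.5° / cos φ along parallels; h·k = 1.
At 26.5°: h = 1.128, k = 0.8865; principal scales a = 1.128, b = 0.8865.
sin(ω/2) = (a − b)/(a + b) = 0.2415/2.015 = 0.1199, so ω = 2 arcsin(0.1199) ≈ 13.8°.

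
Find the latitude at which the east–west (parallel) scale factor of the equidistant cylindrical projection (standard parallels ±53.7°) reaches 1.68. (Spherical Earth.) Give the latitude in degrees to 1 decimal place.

With standard parallel φ₀ = 53.7°, the equirectangular projection gives x = Rλ cos φ₀, y = Rφ, so h = 1 and k = cos 53.7° / cos φ.
k = cos φ₀ / cos φ = 1.68  ⇒  cos φ = cos 53.7° / 1.68 = 0.3524.
φ = arccos(0.3524) ≈ 69.4°.

69.4°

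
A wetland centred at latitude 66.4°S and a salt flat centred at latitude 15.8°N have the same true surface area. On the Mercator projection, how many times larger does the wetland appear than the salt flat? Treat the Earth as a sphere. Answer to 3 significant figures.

5.78

Mercator areal scale is sec²φ.
At 66.4°: sec²(66.4°) = 1/0.4003² = 6.239.
At 15.8°: sec²(15.8°) = 1/0.9622² = 1.080.
Ratio = 6.239/1.080 = cos²(15.8°)/cos²(66.4°) ≈ 5.78.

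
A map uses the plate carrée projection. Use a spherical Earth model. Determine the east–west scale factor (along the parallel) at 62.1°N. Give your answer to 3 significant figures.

2.14

In the plate carrée (x = Rλ, y = Rφ), meridians are true-scale (h = 1) and parallels are stretched by k = sec φ.
k = 1/cos 62.1° = 1/0.4679 = 2.137.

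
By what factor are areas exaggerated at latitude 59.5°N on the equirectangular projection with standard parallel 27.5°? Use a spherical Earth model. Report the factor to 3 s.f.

1.75

With standard parallel φ₀ = 27.5°, the equirectangular projection gives x = Rλ cos φ₀, y = Rφ, so h = 1 and k = cos 27.5° / cos φ.
Areal scale = h·k = 1 × cos φ₀ / cos φ; at 59.5°, h = 1.000, k = 1.748, so h·k = 1.748.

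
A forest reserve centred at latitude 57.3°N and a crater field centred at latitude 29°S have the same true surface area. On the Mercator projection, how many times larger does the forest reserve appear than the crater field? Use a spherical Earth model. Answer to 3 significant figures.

2.62

Mercator areal scale is sec²φ.
At 57.3°: sec²(57.3°) = 1/0.5402² = 3.426.
At 29°: sec²(29°) = 1/0.8746² = 1.307.
Ratio = 3.426/1.307 = cos²(29°)/cos²(57.3°) ≈ 2.62.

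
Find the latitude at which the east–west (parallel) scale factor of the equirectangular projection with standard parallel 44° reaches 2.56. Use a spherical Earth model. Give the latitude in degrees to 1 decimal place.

The equidistant cylindrical projection with φ₀ = 44° has h = 1 (meridians true) and k = cos φ₀ / cos φ along parallels.
k = cos φ₀ / cos φ = 2.56  ⇒  cos φ = cos 44° / 2.56 = 0.2810.
φ = arccos(0.2810) ≈ 73.7°.

73.7°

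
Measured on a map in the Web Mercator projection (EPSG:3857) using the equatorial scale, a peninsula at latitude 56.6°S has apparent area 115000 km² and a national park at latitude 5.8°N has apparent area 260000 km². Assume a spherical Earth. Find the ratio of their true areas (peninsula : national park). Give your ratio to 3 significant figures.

0.135

Mercator's areal exaggeration is sec²φ; hence true area = (apparent area) · cos²φ.
True area of peninsula: 115000 × cos²(56.6°) = 115000 × 0.3030 = 34850 km².
True area of national park: 260000 × cos²(5.8°) = 260000 × 0.9898 = 257300 km².
Ratio = 34850 / 257300 ≈ 0.135.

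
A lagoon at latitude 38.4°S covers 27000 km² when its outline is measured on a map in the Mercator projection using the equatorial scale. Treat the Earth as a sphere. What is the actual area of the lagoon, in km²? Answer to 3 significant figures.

The Mercator projection is conformal; its linear scale factor is the same in every direction and equals sec φ = 1/cos φ.
Areal scale = k² = sec²φ = 1/cos²(38.4°) = 1/0.7837² = 1.628.
True area = apparent / (areal scale) = 27000 / 1.628 ≈ 16600 km².

16600 km²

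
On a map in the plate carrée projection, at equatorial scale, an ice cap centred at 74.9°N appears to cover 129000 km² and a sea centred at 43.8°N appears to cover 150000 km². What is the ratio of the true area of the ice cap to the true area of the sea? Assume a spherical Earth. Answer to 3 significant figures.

0.310

Plate carrée has h = 1 and k = sec φ, giving areal scale sec φ; true area = (apparent area) · cos φ.
True area of ice cap: 129000 × cos(74.9°) = 129000 × 0.2605 = 33610 km².
True area of sea: 150000 × cos(43.8°) = 150000 × 0.7218 = 108300 km².
Ratio = 33610 / 108300 ≈ 0.310.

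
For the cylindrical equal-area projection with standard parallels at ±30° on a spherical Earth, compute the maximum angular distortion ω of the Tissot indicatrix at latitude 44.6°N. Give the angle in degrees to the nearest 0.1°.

Cylindrical equal-area (φ₀ = 30°): h = cos φ / cos 30° along meridians, k = cos 30° / cos φ along parallels; h·k = 1.
At 44.6°: h = 0.8222, k = 1.216; principal scales a = 1.216, b = 0.8222.
sin(ω/2) = (a − b)/(a + b) = 0.3941/2.038 = 0.1933, so ω = 2 arcsin(0.1933) ≈ 22.3°.

22.3°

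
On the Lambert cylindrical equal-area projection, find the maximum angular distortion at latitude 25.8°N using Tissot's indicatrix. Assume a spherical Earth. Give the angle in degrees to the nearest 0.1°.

12.0°

The Lambert cylindrical equal-area projection is the cylindrical equal-area projection with its standard parallel at the equator (φ₀ = 0). Cylindrical equal-area (φ₀ = 0°): h = cos φ / cos 0° along meridians, k = cos 0° / cos φ along parallels; h·k = 1.
At 25.8°: h = 0.9003, k = 1.111; principal scales a = 1.111, b = 0.9003.
sin(ω/2) = (a − b)/(a + b) = 0.2104/2.011 = 0.1046, so ω = 2 arcsin(0.1046) ≈ 12.0°.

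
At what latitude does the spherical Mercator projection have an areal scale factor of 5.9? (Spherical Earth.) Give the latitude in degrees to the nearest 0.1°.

65.7°

Mercator areal scale is sec²φ.
sec²φ = 5.9  ⇒  cos²φ = 0.1695  ⇒  cos φ = 0.4117.
φ = arccos(0.4117) ≈ 65.7°.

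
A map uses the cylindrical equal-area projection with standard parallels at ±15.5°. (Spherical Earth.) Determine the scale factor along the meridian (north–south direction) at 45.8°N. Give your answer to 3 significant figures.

0.723

Cylindrical equal-area (φ₀ = 15.5°): h = cos φ / cos 15.5° along meridians, k = cos 15.5° / cos φ along parallels; h·k = 1.
h = cos 45.8° / cos 15.5° = 0.6972/0.9636 = 0.7235.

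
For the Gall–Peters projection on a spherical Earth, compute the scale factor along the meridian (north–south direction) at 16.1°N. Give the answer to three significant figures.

Gall–Peters is a cylindrical equal-area projection with standard parallels at ±45°. For cylindrical equal-area with standard parallel φ₀, h = cos φ / cos φ₀ and k = cos φ₀ / cos φ, so h·k = 1.
h = cos 16.1° / cos 45° = 0.9608/0.7071 = 1.359.

1.36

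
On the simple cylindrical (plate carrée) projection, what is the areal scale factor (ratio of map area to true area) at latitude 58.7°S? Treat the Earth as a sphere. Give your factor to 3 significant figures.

1.92

For the equirectangular projection with φ₀ = 0 (plate carrée), h = 1 along meridians and k = sec φ along parallels.
Areal scale = h·k = 1 × sec φ; at 58.7°, h = 1.000, k = 1.925, so h·k = 1.925.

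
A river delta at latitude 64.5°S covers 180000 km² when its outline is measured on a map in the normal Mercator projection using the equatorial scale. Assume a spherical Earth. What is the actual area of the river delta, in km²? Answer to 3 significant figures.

33400 km²

Mercator is conformal, so the point scale is isotropic: h = k = sec φ = 1/cos φ.
Areal scale = k² = sec²φ = 1/cos²(64.5°) = 1/0.4305² = 5.395.
True area = apparent / (areal scale) = 180000 / 5.395 ≈ 33400 km².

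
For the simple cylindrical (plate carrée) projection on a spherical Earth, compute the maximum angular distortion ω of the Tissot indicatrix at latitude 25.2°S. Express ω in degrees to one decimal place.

In the plate carrée (x = Rλ, y = Rφ), meridians are true-scale (h = 1) and parallels are stretched by k = sec φ.
At 25.2°: h = 1.000, k = 1.105; principal scales a = 1.105, b = 1.000.
sin(ω/2) = (a − b)/(a + b) = 0.1052/2.105 = 0.04996, so ω = 2 arcsin(0.04996) ≈ 5.7°.

5.7°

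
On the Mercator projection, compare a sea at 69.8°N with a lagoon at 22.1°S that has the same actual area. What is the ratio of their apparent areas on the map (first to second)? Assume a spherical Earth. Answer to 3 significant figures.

On Mercator, area is exaggerated by sec²φ = 1/cos²φ.
At 69.8°: sec²(69.8°) = 1/0.3453² = 8.387.
At 22.1°: sec²(22.1°) = 1/0.9265² = 1.165.
Ratio = 8.387/1.165 = cos²(22.1°)/cos²(69.8°) ≈ 7.20.

7.20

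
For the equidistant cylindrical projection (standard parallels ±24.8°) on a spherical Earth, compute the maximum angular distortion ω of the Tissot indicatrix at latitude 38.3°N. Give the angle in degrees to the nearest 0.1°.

The equidistant cylindrical projection with φ₀ = 24.8° has h = 1 (meridians true) and k = cos φ₀ / cos φ along parallels.
At 38.3°: h = 1.000, k = 1.157; principal scales a = 1.157, b = 1.000.
sin(ω/2) = (a − b)/(a + b) = 0.1567/2.157 = 0.07267, so ω = 2 arcsin(0.07267) ≈ 8.3°.

8.3°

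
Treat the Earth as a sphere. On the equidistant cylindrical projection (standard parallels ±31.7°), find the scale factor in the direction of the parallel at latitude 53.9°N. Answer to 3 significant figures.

In the equirectangular projection with standard parallel φ₀ = 31.7° (x = Rλ cos φ₀, y = Rφ), meridians are true-scale (h = 1) and the parallel scale is k = cos φ₀ / cos φ.
k = cos 31.7° / cos 53.9° = 0.8508/0.5892 = 1.444.

1.44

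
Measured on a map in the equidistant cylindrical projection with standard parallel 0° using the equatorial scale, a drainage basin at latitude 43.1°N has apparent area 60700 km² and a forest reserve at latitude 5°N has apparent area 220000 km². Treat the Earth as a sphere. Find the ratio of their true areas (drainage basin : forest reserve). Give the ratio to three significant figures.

Plate carrée has h = 1 and k = sec φ, giving areal scale sec φ; true area = (apparent area) · cos φ.
True area of drainage basin: 60700 × cos(43.1°) = 60700 × 0.7302 = 44320 km².
True area of forest reserve: 220000 × cos(5°) = 220000 × 0.9962 = 219200 km².
Ratio = 44320 / 219200 ≈ 0.202.

0.202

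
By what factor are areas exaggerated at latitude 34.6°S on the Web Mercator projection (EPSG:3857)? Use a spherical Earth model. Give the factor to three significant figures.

For Mercator, h = k = sec φ (a conformal cylindrical projection has a single point scale, 1/cos φ).
Areal scale = k² = sec²φ = 1/cos²(34.6°) = 1/0.8231² = 1.476.

1.48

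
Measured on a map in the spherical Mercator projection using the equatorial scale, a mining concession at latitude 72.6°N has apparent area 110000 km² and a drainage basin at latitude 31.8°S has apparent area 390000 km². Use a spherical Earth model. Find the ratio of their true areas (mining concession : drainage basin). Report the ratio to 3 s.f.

0.0349

On Mercator the areal scale is sec²φ, so true area = apparent × cos²φ.
True area of mining concession: 110000 × cos²(72.6°) = 110000 × 0.08943 = 9837 km².
True area of drainage basin: 390000 × cos²(31.8°) = 390000 × 0.7223 = 281700 km².
Ratio = 9837 / 281700 ≈ 0.0349.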